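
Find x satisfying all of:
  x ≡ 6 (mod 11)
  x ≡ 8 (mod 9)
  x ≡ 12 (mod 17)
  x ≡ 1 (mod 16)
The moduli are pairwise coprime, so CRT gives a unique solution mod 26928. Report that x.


Product of moduli M = 11 · 9 · 17 · 16 = 26928.
Merge one congruence at a time:
  Start: x ≡ 6 (mod 11).
  Combine with x ≡ 8 (mod 9); new modulus lcm = 99.
    Write x = 6 + 11·t and substitute into x ≡ 8 (mod 9): 11·t ≡ 8 − 6 = 2 (mod 9).
    Reduce coefficients mod 9: 2·t ≡ 2 (mod 9).
    The inverse of 2 mod 9 is 5 (since 2·5 = 10 = 1·9 + 1), so t ≡ 5·2 = 10 ≡ 1 (mod 9).
    Then x = 6 + 11·1 = 17, valid modulo lcm(11, 9) = 99: x ≡ 17 (mod 99).
  Combine with x ≡ 12 (mod 17); new modulus lcm = 1683.
    Write x = 17 + 99·t and substitute into x ≡ 12 (mod 17): 99·t ≡ 12 − 17 = -5 (mod 17).
    Reduce coefficients mod 17: 14·t ≡ 12 (mod 17).
    The inverse of 14 mod 17 is 11 (since 14·11 = 154 = 9·17 + 1), so t ≡ 11·12 = 132 ≡ 13 (mod 17).
    Then x = 17 + 99·13 = 1304, valid modulo lcm(99, 17) = 1683: x ≡ 1304 (mod 1683).
  Combine with x ≡ 1 (mod 16); new modulus lcm = 26928.
    Write x = 1304 + 1683·t and substitute into x ≡ 1 (mod 16): 1683·t ≡ 1 − 1304 = -1303 (mod 16).
    Reduce coefficients mod 16: 3·t ≡ 9 (mod 16).
    The inverse of 3 mod 16 is 11 (since 3·11 = 33 = 2·16 + 1), so t ≡ 11·9 = 99 ≡ 3 (mod 16).
    Then x = 1304 + 1683·3 = 6353, valid modulo lcm(1683, 16) = 26928: x ≡ 6353 (mod 26928).
Verify against each original: 6353 mod 11 = 6, 6353 mod 9 = 8, 6353 mod 17 = 12, 6353 mod 16 = 1.

x ≡ 6353 (mod 26928).


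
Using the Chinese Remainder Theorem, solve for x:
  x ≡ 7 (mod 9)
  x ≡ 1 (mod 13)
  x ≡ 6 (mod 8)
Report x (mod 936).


Moduli 9, 13, 8 are pairwise coprime; by CRT there is a unique solution modulo M = 9 · 13 · 8 = 936.
Solve pairwise, accumulating the modulus:
  Start with x ≡ 7 (mod 9).
  Combine with x ≡ 1 (mod 13): since gcd(9, 13) = 1, we get a unique residue mod 117.
    Write x = 7 + 9·t and substitute into x ≡ 1 (mod 13): 9·t ≡ 1 − 7 = -6 (mod 13).
    Reduce coefficients mod 13: 9·t ≡ 7 (mod 13).
    The inverse of 9 mod 13 is 3 (since 9·3 = 27 = 2·13 + 1), so t ≡ 3·7 = 21 ≡ 8 (mod 13).
    Then x = 7 + 9·8 = 79, valid modulo lcm(9, 13) = 117: x ≡ 79 (mod 117).
  Combine with x ≡ 6 (mod 8): since gcd(117, 8) = 1, we get a unique residue mod 936.
    Write x = 79 + 117·t and substitute into x ≡ 6 (mod 8): 117·t ≡ 6 − 79 = -73 (mod 8).
    Reduce coefficients mod 8: 5·t ≡ 7 (mod 8).
    The inverse of 5 mod 8 is 5 (since 5·5 = 25 = 3·8 + 1), so t ≡ 5·7 = 35 ≡ 3 (mod 8).
    Then x = 79 + 117·3 = 430, valid modulo lcm(117, 8) = 936: x ≡ 430 (mod 936).
Verify: 430 mod 9 = 7 ✓, 430 mod 13 = 1 ✓, 430 mod 8 = 6 ✓.

x ≡ 430 (mod 936).


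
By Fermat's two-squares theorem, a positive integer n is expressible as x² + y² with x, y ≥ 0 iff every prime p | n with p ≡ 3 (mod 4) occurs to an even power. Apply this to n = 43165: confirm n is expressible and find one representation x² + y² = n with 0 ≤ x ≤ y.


Step 1: Factor n = 43165 = 5 · 89 · 97.
Step 2: Check the mod-4 condition on each prime factor: 5 ≡ 1 (mod 4), exponent 1; 89 ≡ 1 (mod 4), exponent 1; 97 ≡ 1 (mod 4), exponent 1.
All primes ≡ 3 (mod 4) appear to even exponent (or don't appear), so by the two-squares theorem n IS expressible as a sum of two squares.
Step 3: Build a representation. Here n = 5 · 89 · 97 is a product of primes ≡ 1 (mod 4). Each prime p ≡ 1 (mod 4) is itself a sum of two squares; find a² by testing p − a² for a perfect square:
  5: 5 − 1² = 4 = 2² ⇒ 5 = 1² + 2².
  89: 89 − 1² = 88, 89 − 2² = 85, 89 − 3² = 80, 89 − 4² = 73, 89 − 5² = 64 = 8² ⇒ 89 = 5² + 8².
  97: 97 − 1² = 96, 97 − 2² = 93, 97 − 3² = 88, 97 − 4² = 81 = 9² ⇒ 97 = 4² + 9².
  Combine using the Brahmagupta–Fibonacci identity (a² + b²)(c² + d²) = (ac − bd)² + (ad + bc)² = (ac + bd)² + (ad − bc)²:
  5 · 89 = 445: from (1² + 2²)(5² + 8²), take (1·5 − 2·8, 1·8 + 2·5) = (5 − 16, 8 + 10) = (-11, 18); dropping signs (only squares matter) gives (11, 18); check 11² + 18² = 121 + 324 = 445 ✓.
  445 · 97 = 43165: from (11² + 18²)(4² + 9²), take (11·4 − 18·9, 11·9 + 18·4) = (44 − 162, 99 + 72) = (-118, 171); dropping signs (only squares matter) gives (118, 171); check 118² + 171² = 13924 + 29241 = 43165 ✓.
Step 4: Order so x ≤ y and verify: 118² + 171² = 13924 + 29241 = 43165 = n. ✓

n = 43165 = 118² + 171² (one valid representation with x ≤ y).


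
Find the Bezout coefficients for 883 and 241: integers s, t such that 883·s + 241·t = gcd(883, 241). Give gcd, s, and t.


Euclidean algorithm on (883, 241) — divide until remainder is 0:
  883 = 3 · 241 + 160
  241 = 1 · 160 + 81
  160 = 1 · 81 + 79
  81 = 1 · 79 + 2
  79 = 39 · 2 + 1
  2 = 2 · 1 + 0
gcd(883, 241) = 1.
Track Bezout coefficients alongside the remainders: start with r₀ = 883 = a·1 + b·0 (s = 1, t = 0) and r₁ = 241 = a·0 + b·1 (s = 0, t = 1); each new remainder r_{k+1} = r_{k-1} − q_k·r_k inherits s_{k+1} = s_{k-1} − q_k·s_k, t_{k+1} = t_{k-1} − q_k·t_k, so r_k = a·s_k + b·t_k at every step:
  q = 3: r = 160, s = 1 − 3·0 = 1, t = 0 − 3·1 = -3  (check: 883·1 + 241·(-3) = 160)
  q = 1: r = 81, s = 0 − 1·1 = -1, t = 1 − 1·(-3) = 4  (check: 883·(-1) + 241·4 = 81)
  q = 1: r = 79, s = 1 − 1·(-1) = 2, t = -3 − 1·4 = -7  (check: 883·2 + 241·(-7) = 79)
  q = 1: r = 2, s = -1 − 1·2 = -3, t = 4 − 1·(-7) = 11  (check: 883·(-3) + 241·11 = 2)
  q = 39: r = 1, s = 2 − 39·(-3) = 119, t = -7 − 39·11 = -436  (check: 883·119 + 241·(-436) = 1)
The row with r = 1 (the gcd) gives the Bezout coefficients s = 119, t = -436.
Result: 883 · (119) + 241 · (-436) = 1.

gcd(883, 241) = 1; s = 119, t = -436 (check: 883·119 + 241·(-436) = 1).


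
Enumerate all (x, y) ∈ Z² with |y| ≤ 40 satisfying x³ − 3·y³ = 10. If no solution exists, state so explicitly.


The equation is x³ - 3y³ = 10. For fixed y, x³ = 3·y³ + 10, so a solution requires the RHS to be a perfect cube.
Strategy: iterate y from -40 to 40, compute RHS = 3·y³ + 10, and check whether it is a (positive or negative) perfect cube.
Check small values of y:
  y = 0: RHS = 10 is not a perfect cube.
  y = 1: RHS = 13 is not a perfect cube.
  y = -1: RHS = 7 is not a perfect cube.
  y = 2: RHS = 34 is not a perfect cube.
  y = -2: RHS = -14 is not a perfect cube.
  y = 3: RHS = 91 is not a perfect cube.
  y = -3: RHS = -71 is not a perfect cube.
Continuing, at y = 9: RHS = 2197 = (13)³ ⇒ x = 13 works.
Searching the remaining y in |y| ≤ 40 finds no further solutions.
Collected solutions: (13, 9).

Solutions (with |y| ≤ 40): (13, 9).


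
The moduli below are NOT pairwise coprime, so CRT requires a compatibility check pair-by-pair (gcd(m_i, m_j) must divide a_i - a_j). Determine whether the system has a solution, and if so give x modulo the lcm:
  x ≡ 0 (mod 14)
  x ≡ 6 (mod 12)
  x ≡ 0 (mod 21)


Moduli 14, 12, 21 are not pairwise coprime, so CRT works modulo lcm(m_i) when all pairwise compatibility conditions hold.
Pairwise compatibility: gcd(m_i, m_j) must divide a_i - a_j for every pair.
Merge one congruence at a time:
  Start: x ≡ 0 (mod 14).
  Combine with x ≡ 6 (mod 12): gcd(14, 12) = 2; 6 - 0 = 6, which IS divisible by 2, so compatible.
    Write x = 0 + 14·t and substitute into x ≡ 6 (mod 12): 14·t ≡ 6 − 0 = 6 (mod 12).
    Divide the congruence (and modulus) by g = 2: 7·t ≡ 3 (mod 6).
    Reduce coefficients mod 6: 1·t ≡ 3 (mod 6).
    So t ≡ 3 (mod 6).
    Then x = 0 + 14·3 = 42, valid modulo lcm(14, 12) = 84: x ≡ 42 (mod 84).
  Combine with x ≡ 0 (mod 21): gcd(84, 21) = 21; 0 - 42 = -42, which IS divisible by 21, so compatible.
    Write x = 42 + 84·t and substitute into x ≡ 0 (mod 21): 84·t ≡ 0 − 42 = -42 (mod 21).
    Divide the congruence (and modulus) by g = 21: 4·t ≡ -2 (mod 1).
    Modulo 1 every t works; take t = 0.
    Then x = 42 + 84·0 = 42, valid modulo lcm(84, 21) = 84: x ≡ 42 (mod 84).
Verify: 42 mod 14 = 0, 42 mod 12 = 6, 42 mod 21 = 0.

x ≡ 42 (mod 84).


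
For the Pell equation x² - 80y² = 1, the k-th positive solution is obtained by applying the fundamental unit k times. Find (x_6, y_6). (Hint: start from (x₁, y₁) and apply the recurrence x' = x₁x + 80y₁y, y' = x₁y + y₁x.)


Step 1: Find the fundamental solution (x₁, y₁) of x² - 80y² = 1.
  Expand √80 as a continued fraction. a₀ = ⌊√80⌋ = 8; iterate m_{k+1} = d_k·a_k − m_k, d_{k+1} = (80 − m_{k+1}²)/d_k, a_{k+1} = ⌊(a₀ + m_{k+1})/d_{k+1}⌋ (starting m₀ = 0, d₀ = 1), with convergents p_k = a_k·p_{k-1} + p_{k-2}, q_k = a_k·q_{k-1} + q_{k-2} (p₋₁ = 1, q₋₁ = 0):
  k = 0: a₀ = 8; p₀/q₀ = 8/1; p₀² − 80·q₀² = 64 − 80 = -16.
  k = 1: m = 8, d = 16, a = ⌊(8 + 8)/16⌋ = 1; p/q = (1·8 + 1)/(1·1 + 0) = 9/1; p² − 80·q² = 81 − 80 = 1.
  The first convergent with p² − 80·q² = 1 gives the fundamental solution (x₁, y₁) = (9, 1).
Step 2: Apply the recurrence (x_{n+1}, y_{n+1}) = (x₁x_n + 80y₁y_n, x₁y_n + y₁x_n) repeatedly.
  From (x_1, y_1) = (9, 1): x_2 = 9·9 + 80·1·1 = 161; y_2 = 9·1 + 1·9 = 18.
  From (x_2, y_2) = (161, 18): x_3 = 9·161 + 80·1·18 = 2889; y_3 = 9·18 + 1·161 = 323.
  From (x_3, y_3) = (2889, 323): x_4 = 9·2889 + 80·1·323 = 51841; y_4 = 9·323 + 1·2889 = 5796.
  From (x_4, y_4) = (51841, 5796): x_5 = 9·51841 + 80·1·5796 = 930249; y_5 = 9·5796 + 1·51841 = 104005.
  From (x_5, y_5) = (930249, 104005): x_6 = 9·930249 + 80·1·104005 = 16692641; y_6 = 9·104005 + 1·930249 = 1866294.
Step 3: Verify x_6² - 80·y_6² = 278644263554881 - 278644263554880 = 1 (should be 1). ✓

(x_1, y_1) = (9, 1); (x_6, y_6) = (16692641, 1866294).


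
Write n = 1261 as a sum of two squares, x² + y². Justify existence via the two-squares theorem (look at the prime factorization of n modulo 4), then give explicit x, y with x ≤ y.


Step 1: Factor n = 1261 = 13 · 97.
Step 2: Check the mod-4 condition on each prime factor: 13 ≡ 1 (mod 4), exponent 1; 97 ≡ 1 (mod 4), exponent 1.
All primes ≡ 3 (mod 4) appear to even exponent (or don't appear), so by the two-squares theorem n IS expressible as a sum of two squares.
Step 3: Build a representation. Here n = 13 · 97 is a product of primes ≡ 1 (mod 4). Each prime p ≡ 1 (mod 4) is itself a sum of two squares; find a² by testing p − a² for a perfect square:
  13: 13 − 1² = 12, 13 − 2² = 9 = 3² ⇒ 13 = 2² + 3².
  97: 97 − 1² = 96, 97 − 2² = 93, 97 − 3² = 88, 97 − 4² = 81 = 9² ⇒ 97 = 4² + 9².
  Combine using the Brahmagupta–Fibonacci identity (a² + b²)(c² + d²) = (ac − bd)² + (ad + bc)² = (ac + bd)² + (ad − bc)²:
  13 · 97 = 1261: from (2² + 3²)(4² + 9²), take (2·4 − 3·9, 2·9 + 3·4) = (8 − 27, 18 + 12) = (-19, 30); dropping signs (only squares matter) gives (19, 30); check 19² + 30² = 361 + 900 = 1261 ✓.
Step 4: Order so x ≤ y and verify: 19² + 30² = 361 + 900 = 1261 = n. ✓

n = 1261 = 19² + 30² (one valid representation with x ≤ y).


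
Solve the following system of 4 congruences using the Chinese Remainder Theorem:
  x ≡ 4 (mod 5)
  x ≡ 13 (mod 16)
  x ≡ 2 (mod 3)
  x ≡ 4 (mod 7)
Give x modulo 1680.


Product of moduli M = 5 · 16 · 3 · 7 = 1680.
Merge one congruence at a time:
  Start: x ≡ 4 (mod 5).
  Combine with x ≡ 13 (mod 16); new modulus lcm = 80.
    Write x = 4 + 5·t and substitute into x ≡ 13 (mod 16): 5·t ≡ 13 − 4 = 9 (mod 16).
    The inverse of 5 mod 16 is 13 (since 5·13 = 65 = 4·16 + 1), so t ≡ 13·9 = 117 ≡ 5 (mod 16).
    Then x = 4 + 5·5 = 29, valid modulo lcm(5, 16) = 80: x ≡ 29 (mod 80).
  Combine with x ≡ 2 (mod 3); new modulus lcm = 240.
    Write x = 29 + 80·t and substitute into x ≡ 2 (mod 3): 80·t ≡ 2 − 29 = -27 (mod 3).
    Reduce coefficients mod 3: 2·t ≡ 0 (mod 3).
    The inverse of 2 mod 3 is 2 (since 2·2 = 4 = 1·3 + 1), so t ≡ 2·0 = 0 ≡ 0 (mod 3).
    Then x = 29 + 80·0 = 29, valid modulo lcm(80, 3) = 240: x ≡ 29 (mod 240).
  Combine with x ≡ 4 (mod 7); new modulus lcm = 1680.
    Write x = 29 + 240·t and substitute into x ≡ 4 (mod 7): 240·t ≡ 4 − 29 = -25 (mod 7).
    Reduce coefficients mod 7: 2·t ≡ 3 (mod 7).
    The inverse of 2 mod 7 is 4 (since 2·4 = 8 = 1·7 + 1), so t ≡ 4·3 = 12 ≡ 5 (mod 7).
    Then x = 29 + 240·5 = 1229, valid modulo lcm(240, 7) = 1680: x ≡ 1229 (mod 1680).
Verify against each original: 1229 mod 5 = 4, 1229 mod 16 = 13, 1229 mod 3 = 2, 1229 mod 7 = 4.

x ≡ 1229 (mod 1680).


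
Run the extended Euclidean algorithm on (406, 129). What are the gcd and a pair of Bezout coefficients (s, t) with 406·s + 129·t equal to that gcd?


Euclidean algorithm on (406, 129) — divide until remainder is 0:
  406 = 3 · 129 + 19
  129 = 6 · 19 + 15
  19 = 1 · 15 + 4
  15 = 3 · 4 + 3
  4 = 1 · 3 + 1
  3 = 3 · 1 + 0
gcd(406, 129) = 1.
Track Bezout coefficients alongside the remainders: start with r₀ = 406 = a·1 + b·0 (s = 1, t = 0) and r₁ = 129 = a·0 + b·1 (s = 0, t = 1); each new remainder r_{k+1} = r_{k-1} − q_k·r_k inherits s_{k+1} = s_{k-1} − q_k·s_k, t_{k+1} = t_{k-1} − q_k·t_k, so r_k = a·s_k + b·t_k at every step:
  q = 3: r = 19, s = 1 − 3·0 = 1, t = 0 − 3·1 = -3  (check: 406·1 + 129·(-3) = 19)
  q = 6: r = 15, s = 0 − 6·1 = -6, t = 1 − 6·(-3) = 19  (check: 406·(-6) + 129·19 = 15)
  q = 1: r = 4, s = 1 − 1·(-6) = 7, t = -3 − 1·19 = -22  (check: 406·7 + 129·(-22) = 4)
  q = 3: r = 3, s = -6 − 3·7 = -27, t = 19 − 3·(-22) = 85  (check: 406·(-27) + 129·85 = 3)
  q = 1: r = 1, s = 7 − 1·(-27) = 34, t = -22 − 1·85 = -107  (check: 406·34 + 129·(-107) = 1)
The row with r = 1 (the gcd) gives the Bezout coefficients s = 34, t = -107.
Result: 406 · (34) + 129 · (-107) = 1.

gcd(406, 129) = 1; s = 34, t = -107 (check: 406·34 + 129·(-107) = 1).


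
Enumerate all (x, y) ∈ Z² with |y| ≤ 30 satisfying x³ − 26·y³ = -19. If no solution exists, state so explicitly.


The equation is x³ - 26y³ = -19. For fixed y, x³ = 26·y³ − 19, so a solution requires the RHS to be a perfect cube.
Strategy: iterate y from -30 to 30, compute RHS = 26·y³ − 19, and check whether it is a (positive or negative) perfect cube.
Check small values of y:
  y = 0: RHS = -19 is not a perfect cube.
  y = 1: RHS = 7 is not a perfect cube.
  y = -1: RHS = -45 is not a perfect cube.
  y = 2: RHS = 189 is not a perfect cube.
  y = -2: RHS = -227 is not a perfect cube.
  y = 3: RHS = 683 is not a perfect cube.
  y = -3: RHS = -721 is not a perfect cube.
Continuing the search up to |y| = 30 finds no solutions either.
No (x, y) in the scanned range satisfies the equation.

No integer solutions with |y| ≤ 30.


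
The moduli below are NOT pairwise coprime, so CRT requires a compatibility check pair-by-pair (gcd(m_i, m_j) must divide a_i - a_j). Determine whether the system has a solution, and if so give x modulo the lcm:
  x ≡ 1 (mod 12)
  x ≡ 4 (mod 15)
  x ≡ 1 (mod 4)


Moduli 12, 15, 4 are not pairwise coprime, so CRT works modulo lcm(m_i) when all pairwise compatibility conditions hold.
Pairwise compatibility: gcd(m_i, m_j) must divide a_i - a_j for every pair.
Merge one congruence at a time:
  Start: x ≡ 1 (mod 12).
  Combine with x ≡ 4 (mod 15): gcd(12, 15) = 3; 4 - 1 = 3, which IS divisible by 3, so compatible.
    Write x = 1 + 12·t and substitute into x ≡ 4 (mod 15): 12·t ≡ 4 − 1 = 3 (mod 15).
    Divide the congruence (and modulus) by g = 3: 4·t ≡ 1 (mod 5).
    The inverse of 4 mod 5 is 4 (since 4·4 = 16 = 3·5 + 1), so t ≡ 4·1 = 4 ≡ 4 (mod 5).
    Then x = 1 + 12·4 = 49, valid modulo lcm(12, 15) = 60: x ≡ 49 (mod 60).
  Combine with x ≡ 1 (mod 4): gcd(60, 4) = 4; 1 - 49 = -48, which IS divisible by 4, so compatible.
    Write x = 49 + 60·t and substitute into x ≡ 1 (mod 4): 60·t ≡ 1 − 49 = -48 (mod 4).
    Divide the congruence (and modulus) by g = 4: 15·t ≡ -12 (mod 1).
    Modulo 1 every t works; take t = 0.
    Then x = 49 + 60·0 = 49, valid modulo lcm(60, 4) = 60: x ≡ 49 (mod 60).
Verify: 49 mod 12 = 1, 49 mod 15 = 4, 49 mod 4 = 1.

x ≡ 49 (mod 60).


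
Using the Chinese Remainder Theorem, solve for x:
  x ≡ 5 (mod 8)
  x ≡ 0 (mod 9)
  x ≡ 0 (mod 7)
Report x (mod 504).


Moduli 8, 9, 7 are pairwise coprime; by CRT there is a unique solution modulo M = 8 · 9 · 7 = 504.
Solve pairwise, accumulating the modulus:
  Start with x ≡ 5 (mod 8).
  Combine with x ≡ 0 (mod 9): since gcd(8, 9) = 1, we get a unique residue mod 72.
    Write x = 5 + 8·t and substitute into x ≡ 0 (mod 9): 8·t ≡ 0 − 5 = -5 (mod 9).
    Reduce coefficients mod 9: 8·t ≡ 4 (mod 9).
    The inverse of 8 mod 9 is 8 (since 8·8 = 64 = 7·9 + 1), so t ≡ 8·4 = 32 ≡ 5 (mod 9).
    Then x = 5 + 8·5 = 45, valid modulo lcm(8, 9) = 72: x ≡ 45 (mod 72).
  Combine with x ≡ 0 (mod 7): since gcd(72, 7) = 1, we get a unique residue mod 504.
    Write x = 45 + 72·t and substitute into x ≡ 0 (mod 7): 72·t ≡ 0 − 45 = -45 (mod 7).
    Reduce coefficients mod 7: 2·t ≡ 4 (mod 7).
    The inverse of 2 mod 7 is 4 (since 2·4 = 8 = 1·7 + 1), so t ≡ 4·4 = 16 ≡ 2 (mod 7).
    Then x = 45 + 72·2 = 189, valid modulo lcm(72, 7) = 504: x ≡ 189 (mod 504).
Verify: 189 mod 8 = 5 ✓, 189 mod 9 = 0 ✓, 189 mod 7 = 0 ✓.

x ≡ 189 (mod 504).


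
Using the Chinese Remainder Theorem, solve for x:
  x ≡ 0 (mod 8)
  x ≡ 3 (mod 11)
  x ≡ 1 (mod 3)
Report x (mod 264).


Moduli 8, 11, 3 are pairwise coprime; by CRT there is a unique solution modulo M = 8 · 11 · 3 = 264.
Solve pairwise, accumulating the modulus:
  Start with x ≡ 0 (mod 8).
  Combine with x ≡ 3 (mod 11): since gcd(8, 11) = 1, we get a unique residue mod 88.
    Write x = 0 + 8·t and substitute into x ≡ 3 (mod 11): 8·t ≡ 3 − 0 = 3 (mod 11).
    The inverse of 8 mod 11 is 7 (since 8·7 = 56 = 5·11 + 1), so t ≡ 7·3 = 21 ≡ 10 (mod 11).
    Then x = 0 + 8·10 = 80, valid modulo lcm(8, 11) = 88: x ≡ 80 (mod 88).
  Combine with x ≡ 1 (mod 3): since gcd(88, 3) = 1, we get a unique residue mod 264.
    Write x = 80 + 88·t and substitute into x ≡ 1 (mod 3): 88·t ≡ 1 − 80 = -79 (mod 3).
    Reduce coefficients mod 3: 1·t ≡ 2 (mod 3).
    So t ≡ 2 (mod 3).
    Then x = 80 + 88·2 = 256, valid modulo lcm(88, 3) = 264: x ≡ 256 (mod 264).
Verify: 256 mod 8 = 0 ✓, 256 mod 11 = 3 ✓, 256 mod 3 = 1 ✓.

x ≡ 256 (mod 264).


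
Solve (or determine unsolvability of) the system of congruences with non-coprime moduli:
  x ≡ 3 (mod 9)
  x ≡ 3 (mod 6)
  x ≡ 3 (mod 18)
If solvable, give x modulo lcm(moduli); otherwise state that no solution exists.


Moduli 9, 6, 18 are not pairwise coprime, so CRT works modulo lcm(m_i) when all pairwise compatibility conditions hold.
Pairwise compatibility: gcd(m_i, m_j) must divide a_i - a_j for every pair.
Merge one congruence at a time:
  Start: x ≡ 3 (mod 9).
  Combine with x ≡ 3 (mod 6): gcd(9, 6) = 3; 3 - 3 = 0, which IS divisible by 3, so compatible.
    Write x = 3 + 9·t and substitute into x ≡ 3 (mod 6): 9·t ≡ 3 − 3 = 0 (mod 6).
    Divide the congruence (and modulus) by g = 3: 3·t ≡ 0 (mod 2).
    Reduce coefficients mod 2: 1·t ≡ 0 (mod 2).
    So t ≡ 0 (mod 2).
    Then x = 3 + 9·0 = 3, valid modulo lcm(9, 6) = 18: x ≡ 3 (mod 18).
  Combine with x ≡ 3 (mod 18): gcd(18, 18) = 18; 3 - 3 = 0, which IS divisible by 18, so compatible.
    Write x = 3 + 18·t and substitute into x ≡ 3 (mod 18): 18·t ≡ 3 − 3 = 0 (mod 18).
    Divide the congruence (and modulus) by g = 18: 1·t ≡ 0 (mod 1).
    Modulo 1 every t works; take t = 0.
    Then x = 3 + 18·0 = 3, valid modulo lcm(18, 18) = 18: x ≡ 3 (mod 18).
Verify: 3 mod 9 = 3, 3 mod 6 = 3, 3 mod 18 = 3.

x ≡ 3 (mod 18).


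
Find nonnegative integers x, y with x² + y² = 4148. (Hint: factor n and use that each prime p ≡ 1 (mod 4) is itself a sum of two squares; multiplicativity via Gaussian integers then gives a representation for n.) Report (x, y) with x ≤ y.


Step 1: Factor n = 4148 = 2^2 · 17 · 61.
Step 2: Check the mod-4 condition on each prime factor: 2 = 2 (special); 17 ≡ 1 (mod 4), exponent 1; 61 ≡ 1 (mod 4), exponent 1.
All primes ≡ 3 (mod 4) appear to even exponent (or don't appear), so by the two-squares theorem n IS expressible as a sum of two squares.
Step 3: Build a representation. Group n = k² · m with k = 2 and m = 17 · 61 = 1037 (a product of primes ≡ 1 (mod 4)); a representation of m scales to one of n via (k·x)² + (k·y)² = k²(x² + y²). Each prime p ≡ 1 (mod 4) is itself a sum of two squares; find a² by testing p − a² for a perfect square:
  17: 17 − 1² = 16 = 4² ⇒ 17 = 1² + 4².
  61: 61 − 1² = 60, 61 − 2² = 57, 61 − 3² = 52, 61 − 4² = 45, 61 − 5² = 36 = 6² ⇒ 61 = 5² + 6².
  Combine using the Brahmagupta–Fibonacci identity (a² + b²)(c² + d²) = (ac − bd)² + (ad + bc)² = (ac + bd)² + (ad − bc)²:
  17 · 61 = 1037: from (1² + 4²)(5² + 6²), take (1·5 − 4·6, 1·6 + 4·5) = (5 − 24, 6 + 20) = (-19, 26); dropping signs (only squares matter) gives (19, 26); check 19² + 26² = 361 + 676 = 1037 ✓.
  Scale by k = 2: (2·19, 2·26) = (38, 52).
Step 4: Order so x ≤ y and verify: 38² + 52² = 1444 + 2704 = 4148 = n. ✓

n = 4148 = 38² + 52² (one valid representation with x ≤ y).


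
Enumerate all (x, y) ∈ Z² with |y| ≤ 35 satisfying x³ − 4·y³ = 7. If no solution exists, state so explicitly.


The equation is x³ - 4y³ = 7. For fixed y, x³ = 4·y³ + 7, so a solution requires the RHS to be a perfect cube.
Strategy: iterate y from -35 to 35, compute RHS = 4·y³ + 7, and check whether it is a (positive or negative) perfect cube.
Check small values of y:
  y = 0: RHS = 7 is not a perfect cube.
  y = 1: RHS = 11 is not a perfect cube.
  y = -1: RHS = 3 is not a perfect cube.
  y = 2: RHS = 39 is not a perfect cube.
  y = -2: RHS = -25 is not a perfect cube.
  y = 3: RHS = 115 is not a perfect cube.
  y = -3: RHS = -101 is not a perfect cube.
Continuing the search up to |y| = 35 finds no solutions either.
No (x, y) in the scanned range satisfies the equation.

No integer solutions with |y| ≤ 35.


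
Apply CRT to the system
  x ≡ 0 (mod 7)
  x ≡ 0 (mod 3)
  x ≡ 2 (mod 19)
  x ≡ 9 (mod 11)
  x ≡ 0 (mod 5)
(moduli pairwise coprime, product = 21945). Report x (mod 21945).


Product of moduli M = 7 · 3 · 19 · 11 · 5 = 21945.
Merge one congruence at a time:
  Start: x ≡ 0 (mod 7).
  Combine with x ≡ 0 (mod 3); new modulus lcm = 21.
    Write x = 0 + 7·t and substitute into x ≡ 0 (mod 3): 7·t ≡ 0 − 0 = 0 (mod 3).
    Reduce coefficients mod 3: 1·t ≡ 0 (mod 3).
    So t ≡ 0 (mod 3).
    Then x = 0 + 7·0 = 0, valid modulo lcm(7, 3) = 21: x ≡ 0 (mod 21).
  Combine with x ≡ 2 (mod 19); new modulus lcm = 399.
    Write x = 0 + 21·t and substitute into x ≡ 2 (mod 19): 21·t ≡ 2 − 0 = 2 (mod 19).
    Reduce coefficients mod 19: 2·t ≡ 2 (mod 19).
    The inverse of 2 mod 19 is 10 (since 2·10 = 20 = 1·19 + 1), so t ≡ 10·2 = 20 ≡ 1 (mod 19).
    Then x = 0 + 21·1 = 21, valid modulo lcm(21, 19) = 399: x ≡ 21 (mod 399).
  Combine with x ≡ 9 (mod 11); new modulus lcm = 4389.
    Write x = 21 + 399·t and substitute into x ≡ 9 (mod 11): 399·t ≡ 9 − 21 = -12 (mod 11).
    Reduce coefficients mod 11: 3·t ≡ 10 (mod 11).
    The inverse of 3 mod 11 is 4 (since 3·4 = 12 = 1·11 + 1), so t ≡ 4·10 = 40 ≡ 7 (mod 11).
    Then x = 21 + 399·7 = 2814, valid modulo lcm(399, 11) = 4389: x ≡ 2814 (mod 4389).
  Combine with x ≡ 0 (mod 5); new modulus lcm = 21945.
    Write x = 2814 + 4389·t and substitute into x ≡ 0 (mod 5): 4389·t ≡ 0 − 2814 = -2814 (mod 5).
    Reduce coefficients mod 5: 4·t ≡ 1 (mod 5).
    The inverse of 4 mod 5 is 4 (since 4·4 = 16 = 3·5 + 1), so t ≡ 4·1 = 4 ≡ 4 (mod 5).
    Then x = 2814 + 4389·4 = 20370, valid modulo lcm(4389, 5) = 21945: x ≡ 20370 (mod 21945).
Verify against each original: 20370 mod 7 = 0, 20370 mod 3 = 0, 20370 mod 19 = 2, 20370 mod 11 = 9, 20370 mod 5 = 0.

x ≡ 20370 (mod 21945).


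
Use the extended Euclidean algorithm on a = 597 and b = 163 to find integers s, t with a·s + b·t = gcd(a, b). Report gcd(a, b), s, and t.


Euclidean algorithm on (597, 163) — divide until remainder is 0:
  597 = 3 · 163 + 108
  163 = 1 · 108 + 55
  108 = 1 · 55 + 53
  55 = 1 · 53 + 2
  53 = 26 · 2 + 1
  2 = 2 · 1 + 0
gcd(597, 163) = 1.
Track Bezout coefficients alongside the remainders: start with r₀ = 597 = a·1 + b·0 (s = 1, t = 0) and r₁ = 163 = a·0 + b·1 (s = 0, t = 1); each new remainder r_{k+1} = r_{k-1} − q_k·r_k inherits s_{k+1} = s_{k-1} − q_k·s_k, t_{k+1} = t_{k-1} − q_k·t_k, so r_k = a·s_k + b·t_k at every step:
  q = 3: r = 108, s = 1 − 3·0 = 1, t = 0 − 3·1 = -3  (check: 597·1 + 163·(-3) = 108)
  q = 1: r = 55, s = 0 − 1·1 = -1, t = 1 − 1·(-3) = 4  (check: 597·(-1) + 163·4 = 55)
  q = 1: r = 53, s = 1 − 1·(-1) = 2, t = -3 − 1·4 = -7  (check: 597·2 + 163·(-7) = 53)
  q = 1: r = 2, s = -1 − 1·2 = -3, t = 4 − 1·(-7) = 11  (check: 597·(-3) + 163·11 = 2)
  q = 26: r = 1, s = 2 − 26·(-3) = 80, t = -7 − 26·11 = -293  (check: 597·80 + 163·(-293) = 1)
The row with r = 1 (the gcd) gives the Bezout coefficients s = 80, t = -293.
Result: 597 · (80) + 163 · (-293) = 1.

gcd(597, 163) = 1; s = 80, t = -293 (check: 597·80 + 163·(-293) = 1).


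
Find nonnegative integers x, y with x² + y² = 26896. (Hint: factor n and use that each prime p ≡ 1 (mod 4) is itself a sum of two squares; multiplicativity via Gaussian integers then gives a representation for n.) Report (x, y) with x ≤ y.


Step 1: Factor n = 26896 = 2^4 · 41^2.
Step 2: Check the mod-4 condition on each prime factor: 2 = 2 (special); 41 ≡ 1 (mod 4), exponent 2.
All primes ≡ 3 (mod 4) appear to even exponent (or don't appear), so by the two-squares theorem n IS expressible as a sum of two squares.
Step 3: Build a representation. Group n = k² · m with k = 4 and m = 41 · 41 = 1681 (a product of primes ≡ 1 (mod 4)); a representation of m scales to one of n via (k·x)² + (k·y)² = k²(x² + y²). Each prime p ≡ 1 (mod 4) is itself a sum of two squares; find a² by testing p − a² for a perfect square:
  41: 41 − 1² = 40, 41 − 2² = 37, 41 − 3² = 32, 41 − 4² = 25 = 5² ⇒ 41 = 4² + 5².
  Combine using the Brahmagupta–Fibonacci identity (a² + b²)(c² + d²) = (ac − bd)² + (ad + bc)² = (ac + bd)² + (ad − bc)²:
  41 · 41 = 1681: from (4² + 5²)(4² + 5²), take (4·4 − 5·5, 4·5 + 5·4) = (16 − 25, 20 + 20) = (-9, 40); dropping signs (only squares matter) gives (9, 40); check 9² + 40² = 81 + 1600 = 1681 ✓.
  Scale by k = 4: (4·9, 4·40) = (36, 160).
Step 4: Order so x ≤ y and verify: 36² + 160² = 1296 + 25600 = 26896 = n. ✓

n = 26896 = 36² + 160² (one valid representation with x ≤ y).


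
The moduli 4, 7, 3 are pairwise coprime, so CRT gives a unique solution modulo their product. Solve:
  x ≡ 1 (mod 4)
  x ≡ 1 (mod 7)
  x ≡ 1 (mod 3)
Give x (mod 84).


Moduli 4, 7, 3 are pairwise coprime; by CRT there is a unique solution modulo M = 4 · 7 · 3 = 84.
Solve pairwise, accumulating the modulus:
  Start with x ≡ 1 (mod 4).
  Combine with x ≡ 1 (mod 7): since gcd(4, 7) = 1, we get a unique residue mod 28.
    Write x = 1 + 4·t and substitute into x ≡ 1 (mod 7): 4·t ≡ 1 − 1 = 0 (mod 7).
    The inverse of 4 mod 7 is 2 (since 4·2 = 8 = 1·7 + 1), so t ≡ 2·0 = 0 ≡ 0 (mod 7).
    Then x = 1 + 4·0 = 1, valid modulo lcm(4, 7) = 28: x ≡ 1 (mod 28).
  Combine with x ≡ 1 (mod 3): since gcd(28, 3) = 1, we get a unique residue mod 84.
    Write x = 1 + 28·t and substitute into x ≡ 1 (mod 3): 28·t ≡ 1 − 1 = 0 (mod 3).
    Reduce coefficients mod 3: 1·t ≡ 0 (mod 3).
    So t ≡ 0 (mod 3).
    Then x = 1 + 28·0 = 1, valid modulo lcm(28, 3) = 84: x ≡ 1 (mod 84).
Verify: 1 mod 4 = 1 ✓, 1 mod 7 = 1 ✓, 1 mod 3 = 1 ✓.

x ≡ 1 (mod 84).


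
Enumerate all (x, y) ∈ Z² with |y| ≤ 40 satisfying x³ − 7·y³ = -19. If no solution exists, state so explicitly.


The equation is x³ - 7y³ = -19. For fixed y, x³ = 7·y³ − 19, so a solution requires the RHS to be a perfect cube.
Strategy: iterate y from -40 to 40, compute RHS = 7·y³ − 19, and check whether it is a (positive or negative) perfect cube.
Check small values of y:
  y = 0: RHS = -19 is not a perfect cube.
  y = 1: RHS = -12 is not a perfect cube.
  y = -1: RHS = -26 is not a perfect cube.
  y = 2: RHS = 37 is not a perfect cube.
  y = -2: RHS = -75 is not a perfect cube.
  y = 3: RHS = 170 is not a perfect cube.
  y = -3: RHS = -208 is not a perfect cube.
Continuing the search up to |y| = 40 finds no solutions either.
No (x, y) in the scanned range satisfies the equation.

No integer solutions with |y| ≤ 40.


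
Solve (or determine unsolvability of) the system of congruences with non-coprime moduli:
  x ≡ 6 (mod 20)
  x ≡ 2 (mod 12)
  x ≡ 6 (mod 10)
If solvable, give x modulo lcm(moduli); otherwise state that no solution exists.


Moduli 20, 12, 10 are not pairwise coprime, so CRT works modulo lcm(m_i) when all pairwise compatibility conditions hold.
Pairwise compatibility: gcd(m_i, m_j) must divide a_i - a_j for every pair.
Merge one congruence at a time:
  Start: x ≡ 6 (mod 20).
  Combine with x ≡ 2 (mod 12): gcd(20, 12) = 4; 2 - 6 = -4, which IS divisible by 4, so compatible.
    Write x = 6 + 20·t and substitute into x ≡ 2 (mod 12): 20·t ≡ 2 − 6 = -4 (mod 12).
    Divide the congruence (and modulus) by g = 4: 5·t ≡ -1 (mod 3).
    Reduce coefficients mod 3: 2·t ≡ 2 (mod 3).
    The inverse of 2 mod 3 is 2 (since 2·2 = 4 = 1·3 + 1), so t ≡ 2·2 = 4 ≡ 1 (mod 3).
    Then x = 6 + 20·1 = 26, valid modulo lcm(20, 12) = 60: x ≡ 26 (mod 60).
  Combine with x ≡ 6 (mod 10): gcd(60, 10) = 10; 6 - 26 = -20, which IS divisible by 10, so compatible.
    Write x = 26 + 60·t and substitute into x ≡ 6 (mod 10): 60·t ≡ 6 − 26 = -20 (mod 10).
    Divide the congruence (and modulus) by g = 10: 6·t ≡ -2 (mod 1).
    Modulo 1 every t works; take t = 0.
    Then x = 26 + 60·0 = 26, valid modulo lcm(60, 10) = 60: x ≡ 26 (mod 60).
Verify: 26 mod 20 = 6, 26 mod 12 = 2, 26 mod 10 = 6.

x ≡ 26 (mod 60).


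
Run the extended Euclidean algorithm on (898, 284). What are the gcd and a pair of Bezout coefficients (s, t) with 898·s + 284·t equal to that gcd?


Euclidean algorithm on (898, 284) — divide until remainder is 0:
  898 = 3 · 284 + 46
  284 = 6 · 46 + 8
  46 = 5 · 8 + 6
  8 = 1 · 6 + 2
  6 = 3 · 2 + 0
gcd(898, 284) = 2.
Track Bezout coefficients alongside the remainders: start with r₀ = 898 = a·1 + b·0 (s = 1, t = 0) and r₁ = 284 = a·0 + b·1 (s = 0, t = 1); each new remainder r_{k+1} = r_{k-1} − q_k·r_k inherits s_{k+1} = s_{k-1} − q_k·s_k, t_{k+1} = t_{k-1} − q_k·t_k, so r_k = a·s_k + b·t_k at every step:
  q = 3: r = 46, s = 1 − 3·0 = 1, t = 0 − 3·1 = -3  (check: 898·1 + 284·(-3) = 46)
  q = 6: r = 8, s = 0 − 6·1 = -6, t = 1 − 6·(-3) = 19  (check: 898·(-6) + 284·19 = 8)
  q = 5: r = 6, s = 1 − 5·(-6) = 31, t = -3 − 5·19 = -98  (check: 898·31 + 284·(-98) = 6)
  q = 1: r = 2, s = -6 − 1·31 = -37, t = 19 − 1·(-98) = 117  (check: 898·(-37) + 284·117 = 2)
The row with r = 2 (the gcd) gives the Bezout coefficients s = -37, t = 117.
Result: 898 · (-37) + 284 · (117) = 2.

gcd(898, 284) = 2; s = -37, t = 117 (check: 898·(-37) + 284·117 = 2).


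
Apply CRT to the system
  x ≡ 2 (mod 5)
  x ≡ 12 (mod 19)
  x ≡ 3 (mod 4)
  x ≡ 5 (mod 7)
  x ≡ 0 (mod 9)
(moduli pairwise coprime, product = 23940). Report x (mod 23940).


Product of moduli M = 5 · 19 · 4 · 7 · 9 = 23940.
Merge one congruence at a time:
  Start: x ≡ 2 (mod 5).
  Combine with x ≡ 12 (mod 19); new modulus lcm = 95.
    Write x = 2 + 5·t and substitute into x ≡ 12 (mod 19): 5·t ≡ 12 − 2 = 10 (mod 19).
    The inverse of 5 mod 19 is 4 (since 5·4 = 20 = 1·19 + 1), so t ≡ 4·10 = 40 ≡ 2 (mod 19).
    Then x = 2 + 5·2 = 12, valid modulo lcm(5, 19) = 95: x ≡ 12 (mod 95).
  Combine with x ≡ 3 (mod 4); new modulus lcm = 380.
    Write x = 12 + 95·t and substitute into x ≡ 3 (mod 4): 95·t ≡ 3 − 12 = -9 (mod 4).
    Reduce coefficients mod 4: 3·t ≡ 3 (mod 4).
    The inverse of 3 mod 4 is 3 (since 3·3 = 9 = 2·4 + 1), so t ≡ 3·3 = 9 ≡ 1 (mod 4).
    Then x = 12 + 95·1 = 107, valid modulo lcm(95, 4) = 380: x ≡ 107 (mod 380).
  Combine with x ≡ 5 (mod 7); new modulus lcm = 2660.
    Write x = 107 + 380·t and substitute into x ≡ 5 (mod 7): 380·t ≡ 5 − 107 = -102 (mod 7).
    Reduce coefficients mod 7: 2·t ≡ 3 (mod 7).
    The inverse of 2 mod 7 is 4 (since 2·4 = 8 = 1·7 + 1), so t ≡ 4·3 = 12 ≡ 5 (mod 7).
    Then x = 107 + 380·5 = 2007, valid modulo lcm(380, 7) = 2660: x ≡ 2007 (mod 2660).
  Combine with x ≡ 0 (mod 9); new modulus lcm = 23940.
    Write x = 2007 + 2660·t and substitute into x ≡ 0 (mod 9): 2660·t ≡ 0 − 2007 = -2007 (mod 9).
    Reduce coefficients mod 9: 5·t ≡ 0 (mod 9).
    The inverse of 5 mod 9 is 2 (since 5·2 = 10 = 1·9 + 1), so t ≡ 2·0 = 0 ≡ 0 (mod 9).
    Then x = 2007 + 2660·0 = 2007, valid modulo lcm(2660, 9) = 23940: x ≡ 2007 (mod 23940).
Verify against each original: 2007 mod 5 = 2, 2007 mod 19 = 12, 2007 mod 4 = 3, 2007 mod 7 = 5, 2007 mod 9 = 0.

x ≡ 2007 (mod 23940).


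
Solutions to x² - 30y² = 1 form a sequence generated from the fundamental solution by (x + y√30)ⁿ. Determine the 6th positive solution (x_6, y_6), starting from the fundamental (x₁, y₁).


Step 1: Find the fundamental solution (x₁, y₁) of x² - 30y² = 1.
  Expand √30 as a continued fraction. a₀ = ⌊√30⌋ = 5; iterate m_{k+1} = d_k·a_k − m_k, d_{k+1} = (30 − m_{k+1}²)/d_k, a_{k+1} = ⌊(a₀ + m_{k+1})/d_{k+1}⌋ (starting m₀ = 0, d₀ = 1), with convergents p_k = a_k·p_{k-1} + p_{k-2}, q_k = a_k·q_{k-1} + q_{k-2} (p₋₁ = 1, q₋₁ = 0):
  k = 0: a₀ = 5; p₀/q₀ = 5/1; p₀² − 30·q₀² = 25 − 30 = -5.
  k = 1: m = 5, d = 5, a = ⌊(5 + 5)/5⌋ = 2; p/q = (2·5 + 1)/(2·1 + 0) = 11/2; p² − 30·q² = 121 − 120 = 1.
  The first convergent with p² − 30·q² = 1 gives the fundamental solution (x₁, y₁) = (11, 2).
Step 2: Apply the recurrence (x_{n+1}, y_{n+1}) = (x₁x_n + 30y₁y_n, x₁y_n + y₁x_n) repeatedly.
  From (x_1, y_1) = (11, 2): x_2 = 11·11 + 30·2·2 = 241; y_2 = 11·2 + 2·11 = 44.
  From (x_2, y_2) = (241, 44): x_3 = 11·241 + 30·2·44 = 5291; y_3 = 11·44 + 2·241 = 966.
  From (x_3, y_3) = (5291, 966): x_4 = 11·5291 + 30·2·966 = 116161; y_4 = 11·966 + 2·5291 = 21208.
  From (x_4, y_4) = (116161, 21208): x_5 = 11·116161 + 30·2·21208 = 2550251; y_5 = 11·21208 + 2·116161 = 465610.
  From (x_5, y_5) = (2550251, 465610): x_6 = 11·2550251 + 30·2·465610 = 55989361; y_6 = 11·465610 + 2·2550251 = 10222212.
Step 3: Verify x_6² - 30·y_6² = 3134808545188321 - 3134808545188320 = 1 (should be 1). ✓

(x_1, y_1) = (11, 2); (x_6, y_6) = (55989361, 10222212).


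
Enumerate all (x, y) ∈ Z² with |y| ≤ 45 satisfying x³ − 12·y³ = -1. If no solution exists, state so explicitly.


The equation is x³ - 12y³ = -1. For fixed y, x³ = 12·y³ − 1, so a solution requires the RHS to be a perfect cube.
Strategy: iterate y from -45 to 45, compute RHS = 12·y³ − 1, and check whether it is a (positive or negative) perfect cube.
Check small values of y:
  y = 0: RHS = -1 = (-1)³ ⇒ x = -1 works.
  y = 1: RHS = 11 is not a perfect cube.
  y = -1: RHS = -13 is not a perfect cube.
  y = 2: RHS = 95 is not a perfect cube.
  y = -2: RHS = -97 is not a perfect cube.
  y = 3: RHS = 323 is not a perfect cube.
  y = -3: RHS = -325 is not a perfect cube.
Continuing the search up to |y| = 45 finds no further solutions beyond those listed.
Collected solutions: (-1, 0).

Solutions (with |y| ≤ 45): (-1, 0).


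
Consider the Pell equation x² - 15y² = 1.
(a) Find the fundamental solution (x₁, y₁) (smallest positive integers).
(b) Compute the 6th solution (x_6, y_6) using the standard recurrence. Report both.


Step 1: Find the fundamental solution (x₁, y₁) of x² - 15y² = 1.
  Expand √15 as a continued fraction. a₀ = ⌊√15⌋ = 3; iterate m_{k+1} = d_k·a_k − m_k, d_{k+1} = (15 − m_{k+1}²)/d_k, a_{k+1} = ⌊(a₀ + m_{k+1})/d_{k+1}⌋ (starting m₀ = 0, d₀ = 1), with convergents p_k = a_k·p_{k-1} + p_{k-2}, q_k = a_k·q_{k-1} + q_{k-2} (p₋₁ = 1, q₋₁ = 0):
  k = 0: a₀ = 3; p₀/q₀ = 3/1; p₀² − 15·q₀² = 9 − 15 = -6.
  k = 1: m = 3, d = 6, a = ⌊(3 + 3)/6⌋ = 1; p/q = (1·3 + 1)/(1·1 + 0) = 4/1; p² − 15·q² = 16 − 15 = 1.
  The first convergent with p² − 15·q² = 1 gives the fundamental solution (x₁, y₁) = (4, 1).
Step 2: Apply the recurrence (x_{n+1}, y_{n+1}) = (x₁x_n + 15y₁y_n, x₁y_n + y₁x_n) repeatedly.
  From (x_1, y_1) = (4, 1): x_2 = 4·4 + 15·1·1 = 31; y_2 = 4·1 + 1·4 = 8.
  From (x_2, y_2) = (31, 8): x_3 = 4·31 + 15·1·8 = 244; y_3 = 4·8 + 1·31 = 63.
  From (x_3, y_3) = (244, 63): x_4 = 4·244 + 15·1·63 = 1921; y_4 = 4·63 + 1·244 = 496.
  From (x_4, y_4) = (1921, 496): x_5 = 4·1921 + 15·1·496 = 15124; y_5 = 4·496 + 1·1921 = 3905.
  From (x_5, y_5) = (15124, 3905): x_6 = 4·15124 + 15·1·3905 = 119071; y_6 = 4·3905 + 1·15124 = 30744.
Step 3: Verify x_6² - 15·y_6² = 14177903041 - 14177903040 = 1 (should be 1). ✓

(x_1, y_1) = (4, 1); (x_6, y_6) = (119071, 30744).


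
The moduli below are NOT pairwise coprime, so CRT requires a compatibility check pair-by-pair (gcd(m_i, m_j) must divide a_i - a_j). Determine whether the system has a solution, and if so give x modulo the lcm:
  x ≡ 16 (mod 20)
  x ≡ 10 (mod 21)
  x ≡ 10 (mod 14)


Moduli 20, 21, 14 are not pairwise coprime, so CRT works modulo lcm(m_i) when all pairwise compatibility conditions hold.
Pairwise compatibility: gcd(m_i, m_j) must divide a_i - a_j for every pair.
Merge one congruence at a time:
  Start: x ≡ 16 (mod 20).
  Combine with x ≡ 10 (mod 21): gcd(20, 21) = 1; 10 - 16 = -6, which IS divisible by 1, so compatible.
    Write x = 16 + 20·t and substitute into x ≡ 10 (mod 21): 20·t ≡ 10 − 16 = -6 (mod 21).
    Reduce coefficients mod 21: 20·t ≡ 15 (mod 21).
    The inverse of 20 mod 21 is 20 (since 20·20 = 400 = 19·21 + 1), so t ≡ 20·15 = 300 ≡ 6 (mod 21).
    Then x = 16 + 20·6 = 136, valid modulo lcm(20, 21) = 420: x ≡ 136 (mod 420).
  Combine with x ≡ 10 (mod 14): gcd(420, 14) = 14; 10 - 136 = -126, which IS divisible by 14, so compatible.
    Write x = 136 + 420·t and substitute into x ≡ 10 (mod 14): 420·t ≡ 10 − 136 = -126 (mod 14).
    Divide the congruence (and modulus) by g = 14: 30·t ≡ -9 (mod 1).
    Modulo 1 every t works; take t = 0.
    Then x = 136 + 420·0 = 136, valid modulo lcm(420, 14) = 420: x ≡ 136 (mod 420).
Verify: 136 mod 20 = 16, 136 mod 21 = 10, 136 mod 14 = 10.

x ≡ 136 (mod 420).


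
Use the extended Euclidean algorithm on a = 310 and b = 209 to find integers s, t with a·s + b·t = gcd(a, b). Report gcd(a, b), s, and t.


Euclidean algorithm on (310, 209) — divide until remainder is 0:
  310 = 1 · 209 + 101
  209 = 2 · 101 + 7
  101 = 14 · 7 + 3
  7 = 2 · 3 + 1
  3 = 3 · 1 + 0
gcd(310, 209) = 1.
Track Bezout coefficients alongside the remainders: start with r₀ = 310 = a·1 + b·0 (s = 1, t = 0) and r₁ = 209 = a·0 + b·1 (s = 0, t = 1); each new remainder r_{k+1} = r_{k-1} − q_k·r_k inherits s_{k+1} = s_{k-1} − q_k·s_k, t_{k+1} = t_{k-1} − q_k·t_k, so r_k = a·s_k + b·t_k at every step:
  q = 1: r = 101, s = 1 − 1·0 = 1, t = 0 − 1·1 = -1  (check: 310·1 + 209·(-1) = 101)
  q = 2: r = 7, s = 0 − 2·1 = -2, t = 1 − 2·(-1) = 3  (check: 310·(-2) + 209·3 = 7)
  q = 14: r = 3, s = 1 − 14·(-2) = 29, t = -1 − 14·3 = -43  (check: 310·29 + 209·(-43) = 3)
  q = 2: r = 1, s = -2 − 2·29 = -60, t = 3 − 2·(-43) = 89  (check: 310·(-60) + 209·89 = 1)
The row with r = 1 (the gcd) gives the Bezout coefficients s = -60, t = 89.
Result: 310 · (-60) + 209 · (89) = 1.

gcd(310, 209) = 1; s = -60, t = 89 (check: 310·(-60) + 209·89 = 1).
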